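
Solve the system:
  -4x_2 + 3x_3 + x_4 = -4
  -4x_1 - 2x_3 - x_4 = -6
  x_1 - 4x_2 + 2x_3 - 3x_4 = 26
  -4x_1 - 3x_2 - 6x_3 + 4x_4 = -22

Row-reduce the augmented matrix:
Swap R1 and R2.
R1 ← R1 / (-4).
R3 ← R3 − 1·R1.
R4 ← R4 + 4·R1.
R2 ← R2 / (-4).
R3 ← R3 + 4·R2.
R4 ← R4 + 3·R2.
R3 ← R3 / (-3/2).
R1 ← R1 − 1/2·R3.
R2 ← R2 + 3/4·R3.
R4 ← R4 + 25/4·R3.
R4 ← R4 / (527/24).
R1 ← R1 + 7/6·R4.
R2 ← R2 − 15/8·R4.
R3 ← R3 − 17/6·R4.
Reading off the reduced rows gives x_1 = 4, x_2 = -2, x_3 = -2, x_4 = -6.

x_1 = 4, x_2 = -2, x_3 = -2, x_4 = -6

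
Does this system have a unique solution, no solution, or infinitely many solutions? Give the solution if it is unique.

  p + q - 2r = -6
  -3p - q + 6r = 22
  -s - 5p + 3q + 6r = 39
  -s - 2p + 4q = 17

infinitely many solutions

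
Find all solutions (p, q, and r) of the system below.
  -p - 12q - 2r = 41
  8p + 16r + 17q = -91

infinitely many solutions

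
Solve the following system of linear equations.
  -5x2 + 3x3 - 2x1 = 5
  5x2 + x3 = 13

infinitely many solutions

Row-reduce:
R1 ← R1 / (-2).
R2 ← R2 / (5).
R1 ← R1 − 5/2·R2.
Rank is 2 with 3 unknowns, leaving x3 free.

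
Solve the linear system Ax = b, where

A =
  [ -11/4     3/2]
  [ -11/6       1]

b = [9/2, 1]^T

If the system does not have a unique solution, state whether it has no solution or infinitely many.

Row-reduce:
R1 ← R1 / (-11/4).
R2 ← R2 + 11/6·R1.
Row 2 reduces to 0 = -2, a contradiction. The system is inconsistent.

no solution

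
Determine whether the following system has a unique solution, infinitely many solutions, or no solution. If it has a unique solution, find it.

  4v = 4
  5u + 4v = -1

Row-reduce the augmented matrix:
Swap R1 and R2.
R1 ← R1 / (5).
R2 ← R2 / (4).
R1 ← R1 − 4/5·R2.
Reading off the reduced rows gives u = -1, v = 1.

u = -1, v = 1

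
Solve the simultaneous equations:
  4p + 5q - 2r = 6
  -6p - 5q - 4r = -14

infinitely many solutions

Row-reduce:
R1 ← R1 / (4).
R2 ← R2 + 6·R1.
R2 ← R2 / (5/2).
R1 ← R1 − 5/4·R2.
Rank is 2 with 3 unknowns, leaving r free.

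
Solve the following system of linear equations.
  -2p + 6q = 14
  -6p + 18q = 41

no solution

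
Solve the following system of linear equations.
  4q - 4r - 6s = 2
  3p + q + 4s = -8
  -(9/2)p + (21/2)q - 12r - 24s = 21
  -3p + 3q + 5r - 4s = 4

Row-reduce:
Swap R1 and R2.
R1 ← R1 / (3).
R3 ← R3 + 9/2·R1.
R4 ← R4 + 3·R1.
R2 ← R2 / (4).
R1 ← R1 − 1/3·R2.
R3 ← R3 − 12·R2.
R4 ← R4 − 4·R2.
Swap R3 and R4.
R3 ← R3 / (9).
R1 ← R1 − 1/3·R3.
R2 ← R2 + 1·R3.
Row 4 reduces to 0 = 3, a contradiction. The system is inconsistent.

no solution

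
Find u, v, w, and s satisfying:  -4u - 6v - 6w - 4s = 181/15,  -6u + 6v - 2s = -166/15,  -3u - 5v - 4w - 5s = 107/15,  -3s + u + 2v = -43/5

Row-reduce the augmented matrix:
R1 ← R1 / (-4).
R2 ← R2 + 6·R1.
R3 ← R3 + 3·R1.
R4 ← R4 − 1·R1.
R2 ← R2 / (15).
R1 ← R1 − 3/2·R2.
R3 ← R3 + 1/2·R2.
R4 ← R4 − 1/2·R2.
R3 ← R3 / (4/5).
R1 ← R1 − 3/5·R3.
R2 ← R2 − 3/5·R3.
R4 ← R4 + 9/5·R3.
R4 ← R4 / (-25/3).
R1 ← R1 − 2·R4.
R2 ← R2 − 5/3·R4.
R3 ← R3 + 7/3·R4.
Reading off the reduced rows gives u = -3/5, v = -2, w = -1/2, s = 4/3.

u = -3/5, v = -2, w = -1/2, s = 4/3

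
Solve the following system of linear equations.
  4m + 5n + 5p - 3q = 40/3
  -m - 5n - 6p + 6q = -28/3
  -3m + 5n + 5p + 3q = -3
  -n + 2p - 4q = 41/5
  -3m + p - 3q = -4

m = 7/3, n = -11/5, p = 3, q = 0

Row-reduce the augmented matrix:
R1 ← R1 / (4).
R2 ← R2 + 1·R1.
R3 ← R3 + 3·R1.
R5 ← R5 + 3·R1.
R2 ← R2 / (-15/4).
R1 ← R1 − 5/4·R2.
R3 ← R3 − 35/4·R2.
R4 ← R4 + 1·R2.
R5 ← R5 − 15/4·R2.
R3 ← R3 / (-7/3).
R1 ← R1 + 1/3·R3.
R2 ← R2 − 19/15·R3.
R4 ← R4 − 49/15·R3.
R4 ← R4 / (64/5).
R1 ← R1 + 6/7·R4.
R2 ← R2 − 198/35·R4.
R3 ← R3 + 39/7·R4.
R5 reduces to 0 = 0, so the extra equation is consistent.
Reading off the reduced rows gives m = 7/3, n = -11/5, p = 3, q = 0.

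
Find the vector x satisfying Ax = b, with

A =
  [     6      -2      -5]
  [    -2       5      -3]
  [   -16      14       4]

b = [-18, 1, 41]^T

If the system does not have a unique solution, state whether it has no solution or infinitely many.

no solution

Row-reduce:
R1 ← R1 / (6).
R2 ← R2 + 2·R1.
R3 ← R3 + 16·R1.
R2 ← R2 / (13/3).
R1 ← R1 + 1/3·R2.
R3 ← R3 − 26/3·R2.
Row 3 reduces to 0 = 3, a contradiction. The system is inconsistent.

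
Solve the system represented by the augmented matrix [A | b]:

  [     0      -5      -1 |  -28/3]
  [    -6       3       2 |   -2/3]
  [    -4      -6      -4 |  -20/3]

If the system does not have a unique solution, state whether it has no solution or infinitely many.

Row-reduce the augmented matrix:
Swap R1 and R2.
R1 ← R1 / (-6).
R3 ← R3 + 4·R1.
R2 ← R2 / (-5).
R1 ← R1 + 1/2·R2.
R3 ← R3 + 8·R2.
R3 ← R3 / (-56/15).
R1 ← R1 + 7/30·R3.
R2 ← R2 − 1/5·R3.
Reading off the reduced rows gives x_1 = 1/2, x_2 = 7/3, x_3 = -7/3.

x_1 = 1/2, x_2 = 7/3, x_3 = -7/3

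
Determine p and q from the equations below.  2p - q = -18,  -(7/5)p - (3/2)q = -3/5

From equation 1: q = 18 + 2·p.
Substitute into equation 2 and solve: p = -6.
Then q = 6.

p = -6, q = 6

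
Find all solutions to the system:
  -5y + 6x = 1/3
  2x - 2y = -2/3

x = 2, y = 7/3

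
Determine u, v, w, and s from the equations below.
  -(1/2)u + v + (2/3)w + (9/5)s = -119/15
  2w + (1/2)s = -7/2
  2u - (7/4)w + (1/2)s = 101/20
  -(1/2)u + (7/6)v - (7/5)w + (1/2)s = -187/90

u = 12/5, v = -2/3, w = -1, s = -3

Row-reduce the augmented matrix:
R1 ← R1 / (-1/2).
R3 ← R3 − 2·R1.
R4 ← R4 + 1/2·R1.
Swap R2 and R3.
R2 ← R2 / (4).
R1 ← R1 + 2·R2.
R4 ← R4 − 1/6·R2.
R3 ← R3 / (2).
R1 ← R1 + 7/8·R3.
R2 ← R2 − 11/48·R3.
R4 ← R4 + 3031/1440·R3.
R4 ← R4 / (-1261/1152).
R1 ← R1 − 15/32·R4.
R2 ← R2 − 1793/960·R4.
R3 ← R3 − 1/4·R4.
Reading off the reduced rows gives u = 12/5, v = -2/3, w = -1, s = -3.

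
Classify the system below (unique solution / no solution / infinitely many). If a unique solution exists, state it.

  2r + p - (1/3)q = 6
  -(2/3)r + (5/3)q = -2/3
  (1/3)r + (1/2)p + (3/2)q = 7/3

Row-reduce:
R3 ← R3 − 1/2·R1.
R2 ← R2 / (5/3).
R1 ← R1 + 1/3·R2.
R3 ← R3 − 5/3·R2.
Rank is 2 with 3 unknowns, leaving r free.

infinitely many solutions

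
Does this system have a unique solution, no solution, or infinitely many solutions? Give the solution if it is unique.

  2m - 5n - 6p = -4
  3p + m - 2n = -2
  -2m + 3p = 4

Row-reduce the augmented matrix:
R1 ← R1 / (2).
R2 ← R2 − 1·R1.
R3 ← R3 + 2·R1.
R2 ← R2 / (1/2).
R1 ← R1 + 5/2·R2.
R3 ← R3 + 5·R2.
R3 ← R3 / (57).
R1 ← R1 − 27·R3.
R2 ← R2 − 12·R3.
Reading off the reduced rows gives m = -2, n = 0, p = 0.

m = -2, n = 0, p = 0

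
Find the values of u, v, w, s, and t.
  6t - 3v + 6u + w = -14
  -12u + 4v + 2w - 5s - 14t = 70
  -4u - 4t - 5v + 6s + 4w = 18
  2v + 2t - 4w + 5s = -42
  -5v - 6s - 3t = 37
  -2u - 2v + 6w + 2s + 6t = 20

Row-reduce the augmented matrix:
R1 ← R1 / (6).
R2 ← R2 + 12·R1.
R3 ← R3 + 4·R1.
R6 ← R6 + 2·R1.
R2 ← R2 / (-2).
R1 ← R1 + 1/2·R2.
R3 ← R3 + 7·R2.
R4 ← R4 − 2·R2.
R5 ← R5 + 5·R2.
R6 ← R6 + 3·R2.
R3 ← R3 / (-28/3).
R1 ← R1 + 5/6·R3.
R2 ← R2 + 2·R3.
R5 ← R5 + 10·R3.
R6 ← R6 − 1/3·R3.
Swap R4 and R5.
R4 ← R4 / (-523/28).
R1 ← R1 + 95/112·R4.
R2 ← R2 + 71/28·R4.
R3 ← R3 + 141/56·R4.
R6 ← R6 − 579/56·R4.
Swap R5 and R6.
R5 ← R5 / (8583/1046).
R1 ← R1 − 2353/2092·R5.
R2 ← R2 − 129/523·R5.
R3 ← R3 + 9/1046·R5.
R4 ← R4 − 154/523·R5.
R6 reduces to 0 = 0, so the extra equation is consistent.
Reading off the reduced rows gives u = -3, v = -2, w = 4, s = -4, t = -1.

u = -3, v = -2, w = 4, s = -4, t = -1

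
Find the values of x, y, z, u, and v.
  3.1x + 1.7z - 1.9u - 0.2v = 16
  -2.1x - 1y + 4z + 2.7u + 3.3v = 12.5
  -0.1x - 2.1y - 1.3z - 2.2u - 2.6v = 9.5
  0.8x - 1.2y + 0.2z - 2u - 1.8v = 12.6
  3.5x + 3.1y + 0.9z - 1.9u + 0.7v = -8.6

Row-reduce the augmented matrix:
R1 ← R1 / (31/10).
R2 ← R2 + 21/10·R1.
R3 ← R3 + 1/10·R1.
R4 ← R4 − 4/5·R1.
R5 ← R5 − 7/2·R1.
R2 ← R2 / (-1).
R3 ← R3 + 21/10·R2.
R4 ← R4 + 6/5·R2.
R5 ← R5 − 31/10·R2.
R3 ← R3 / (-37397/3100).
R1 ← R1 − 17/31·R3.
R2 ← R2 + 1597/310·R3.
R4 ← R4 + 4976/775·R3.
R5 ← R5 − 46347/3100·R3.
R4 ← R4 / (-78988/186985).
R1 ← R1 + 31809/37397·R4.
R2 ← R2 − 30659/37397·R4.
R3 ← R3 − 16208/37397·R4.
R5 ← R5 + 693529/373970·R4.
R5 ← R5 / (157861/78988).
R1 ← R1 − 30273/39494·R5.
R2 ← R2 + 535/1274·R5.
R3 ← R3 − 2551/19747·R5.
R4 ← R4 − 58115/39494·R5.
Reading off the reduced rows gives x = 4, y = -6, z = 5, u = 3, v = -4.

x = 4, y = -6, z = 5, u = 3, v = -4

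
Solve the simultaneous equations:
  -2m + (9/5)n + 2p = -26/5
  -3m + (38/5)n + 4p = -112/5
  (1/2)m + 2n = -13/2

no solution

Row-reduce:
R1 ← R1 / (-2).
R2 ← R2 + 3·R1.
R3 ← R3 − 1/2·R1.
R2 ← R2 / (49/10).
R1 ← R1 + 9/10·R2.
R3 ← R3 − 49/20·R2.
Row 3 reduces to 0 = -1/2, a contradiction. The system is inconsistent.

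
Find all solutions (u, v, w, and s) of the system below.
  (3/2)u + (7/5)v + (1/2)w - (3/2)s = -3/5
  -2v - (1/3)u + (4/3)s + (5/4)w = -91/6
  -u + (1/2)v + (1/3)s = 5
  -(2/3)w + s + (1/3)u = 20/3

u = -1, v = 6, w = -6, s = 3

Row-reduce the augmented matrix:
R1 ← R1 / (3/2).
R2 ← R2 + 1/3·R1.
R3 ← R3 + 1·R1.
R4 ← R4 − 1/3·R1.
R2 ← R2 / (-76/45).
R1 ← R1 − 14/15·R2.
R3 ← R3 − 43/30·R2.
R4 ← R4 + 14/45·R2.
R3 ← R3 / (905/608).
R1 ← R1 − 165/152·R3.
R2 ← R2 + 245/304·R3.
R4 ← R4 + 469/456·R3.
R4 ← R4 / (10384/8145).
R1 ← R1 + 105/181·R4.
R2 ← R2 + 268/543·R4.
R3 ← R3 − 332/2715·R4.
Reading off the reduced rows gives u = -1, v = 6, w = -6, s = 3.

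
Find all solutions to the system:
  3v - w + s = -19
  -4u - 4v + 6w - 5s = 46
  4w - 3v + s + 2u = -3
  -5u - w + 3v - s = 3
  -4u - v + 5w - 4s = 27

Row-reduce the augmented matrix:
Swap R1 and R2.
R1 ← R1 / (-4).
R3 ← R3 − 2·R1.
R4 ← R4 + 5·R1.
R5 ← R5 + 4·R1.
R2 ← R2 / (3).
R1 ← R1 − 1·R2.
R3 ← R3 + 5·R2.
R4 ← R4 − 8·R2.
R5 ← R5 − 3·R2.
R3 ← R3 / (16/3).
R1 ← R1 + 7/6·R3.
R2 ← R2 + 1/3·R3.
R4 ← R4 + 35/6·R3.
R4 ← R4 / (177/64).
R1 ← R1 − 61/64·R4.
R2 ← R2 − 11/32·R4.
R3 ← R3 − 1/32·R4.
R5 reduces to 0 = 0, so the extra equation is consistent.
Reading off the reduced rows gives u = -2, v = -5, w = -2, s = -6.

u = -2, v = -5, w = -2, s = -6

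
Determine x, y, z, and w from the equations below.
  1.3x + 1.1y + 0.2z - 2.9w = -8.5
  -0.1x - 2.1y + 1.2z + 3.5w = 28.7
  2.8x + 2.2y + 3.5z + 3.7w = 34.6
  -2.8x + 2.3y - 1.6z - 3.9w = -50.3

x = 6, y = -5, z = 4, w = 4

Row-reduce the augmented matrix:
R1 ← R1 / (13/10).
R2 ← R2 + 1/10·R1.
R3 ← R3 − 14/5·R1.
R4 ← R4 + 14/5·R1.
R2 ← R2 / (-131/65).
R1 ← R1 − 11/13·R2.
R3 ← R3 + 11/65·R2.
R4 ← R4 − 607/130·R2.
R3 ← R3 / (3887/1310).
R1 ← R1 − 87/131·R3.
R2 ← R2 + 79/131·R3.
R4 ← R4 − 2157/1310·R3.
R4 ← R4 / (-61577/7774).
R1 ← R1 + 11737/3887·R4.
R2 ← R2 − 1320/3887·R4.
R3 ← R3 − 12669/3887·R4.
Reading off the reduced rows gives x = 6, y = -5, z = 4, w = 4.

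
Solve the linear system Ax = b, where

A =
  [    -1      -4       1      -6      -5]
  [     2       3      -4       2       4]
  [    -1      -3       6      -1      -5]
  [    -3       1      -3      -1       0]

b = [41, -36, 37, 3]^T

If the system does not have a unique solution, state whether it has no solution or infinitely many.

infinitely many solutions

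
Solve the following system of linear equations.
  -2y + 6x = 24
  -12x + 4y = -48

Row-reduce:
R1 ← R1 / (6).
R2 ← R2 + 12·R1.
Rank is 1 with 2 unknowns, leaving y free.

infinitely many solutions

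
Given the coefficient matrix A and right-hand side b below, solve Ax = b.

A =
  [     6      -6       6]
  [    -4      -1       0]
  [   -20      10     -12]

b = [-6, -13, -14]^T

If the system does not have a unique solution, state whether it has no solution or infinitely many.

infinitely many solutions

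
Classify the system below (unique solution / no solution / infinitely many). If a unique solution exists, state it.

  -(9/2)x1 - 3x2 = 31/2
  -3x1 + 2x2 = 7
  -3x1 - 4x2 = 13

Row-reduce:
R1 ← R1 / (-9/2).
R2 ← R2 + 3·R1.
R3 ← R3 + 3·R1.
R2 ← R2 / (4).
R1 ← R1 − 2/3·R2.
R3 ← R3 + 2·R2.
Row 3 reduces to 0 = 1, a contradiction. The system is inconsistent.

no solution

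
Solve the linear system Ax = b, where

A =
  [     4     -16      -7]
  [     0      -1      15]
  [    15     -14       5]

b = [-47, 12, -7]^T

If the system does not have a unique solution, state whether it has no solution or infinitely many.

Row-reduce the augmented matrix:
R1 ← R1 / (4).
R3 ← R3 − 15·R1.
R2 ← R2 / (-1).
R1 ← R1 + 4·R2.
R3 ← R3 − 46·R2.
R3 ← R3 / (2885/4).
R1 ← R1 + 247/4·R3.
R2 ← R2 + 15·R3.
Reading off the reduced rows gives x_1 = 2, x_2 = 3, x_3 = 1.

x_1 = 2, x_2 = 3, x_3 = 1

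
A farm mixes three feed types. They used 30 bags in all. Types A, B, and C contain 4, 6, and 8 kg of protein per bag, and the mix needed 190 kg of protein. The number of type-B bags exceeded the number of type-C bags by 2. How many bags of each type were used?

Let a = type-A bags, b = type-B bags, c = type-C bags.
  a + b + c = 30
  8c + 6b + 4a = 190
  b - c = 2
Row-reduce the augmented matrix:
R2 ← R2 − 4·R1.
R2 ← R2 / (2).
R1 ← R1 − 1·R2.
R3 ← R3 − 1·R2.
R3 ← R3 / (-3).
R1 ← R1 + 1·R3.
R2 ← R2 − 2·R3.
Reading off the reduced rows gives a = 6, b = 13, c = 11.

type-A bags: 6, type-B bags: 13, type-C bags: 11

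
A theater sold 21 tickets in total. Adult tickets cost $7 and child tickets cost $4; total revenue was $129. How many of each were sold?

adult tickets: 15, child tickets: 6

Let a = adult tickets, c = child tickets.
  a + c = 21
  7a + 4c = 129
Row-reduce the augmented matrix:
R2 ← R2 − 7·R1.
R2 ← R2 / (-3).
R1 ← R1 − 1·R2.
Reading off the reduced rows gives a = 15, c = 6.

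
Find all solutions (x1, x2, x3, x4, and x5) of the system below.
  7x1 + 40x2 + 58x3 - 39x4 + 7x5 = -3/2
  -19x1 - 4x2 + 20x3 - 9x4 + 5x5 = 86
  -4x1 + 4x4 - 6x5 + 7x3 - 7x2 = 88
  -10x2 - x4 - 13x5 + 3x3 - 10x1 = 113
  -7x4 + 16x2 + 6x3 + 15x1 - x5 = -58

no solution

Row-reduce:
R1 ← R1 / (7).
R2 ← R2 + 19·R1.
R3 ← R3 + 4·R1.
R4 ← R4 + 10·R1.
R5 ← R5 − 15·R1.
R2 ← R2 / (732/7).
R1 ← R1 − 40/7·R2.
R3 ← R3 − 111/7·R2.
R4 ← R4 − 330/7·R2.
R5 ← R5 + 488/7·R2.
R3 ← R3 / (1615/122).
R1 ← R1 + 86/61·R3.
R2 ← R2 − 207/122·R3.
R4 ← R4 − 358/61·R3.
R4 ← R4 / (-7347/1615).
R1 ← R1 − 989/1615·R4.
R2 ← R2 + 1594/1615·R4.
R3 ← R3 + 106/1615·R4.
Row 5 reduces to 0 = -1/6, a contradiction. The system is inconsistent.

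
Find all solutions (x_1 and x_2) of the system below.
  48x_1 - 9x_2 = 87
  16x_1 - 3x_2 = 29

Row-reduce:
R1 ← R1 / (48).
R2 ← R2 − 16·R1.
Rank is 1 with 2 unknowns, leaving x_2 free.

infinitely many solutions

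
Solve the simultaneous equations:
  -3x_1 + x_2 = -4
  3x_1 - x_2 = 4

infinitely many solutions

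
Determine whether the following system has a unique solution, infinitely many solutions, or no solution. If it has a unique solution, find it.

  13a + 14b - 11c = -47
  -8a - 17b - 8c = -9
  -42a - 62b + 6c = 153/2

Row-reduce:
R1 ← R1 / (13).
R2 ← R2 + 8·R1.
R3 ← R3 + 42·R1.
R2 ← R2 / (-109/13).
R1 ← R1 − 14/13·R2.
R3 ← R3 + 218/13·R2.
Row 3 reduces to 0 = 1/2, a contradiction. The system is inconsistent.

no solution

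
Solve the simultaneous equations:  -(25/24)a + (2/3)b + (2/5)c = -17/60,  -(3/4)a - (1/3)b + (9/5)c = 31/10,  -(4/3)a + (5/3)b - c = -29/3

no solution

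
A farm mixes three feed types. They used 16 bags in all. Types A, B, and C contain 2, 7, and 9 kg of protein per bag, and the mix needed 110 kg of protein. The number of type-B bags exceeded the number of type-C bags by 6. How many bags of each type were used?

type-A bags: 2, type-B bags: 10, type-C bags: 4

Let a = type-A bags, b = type-B bags, c = type-C bags.
  a + b + c = 16
  2a + 9c + 7b = 110
  b - c = 6
Row-reduce the augmented matrix:
R2 ← R2 − 2·R1.
R2 ← R2 / (5).
R1 ← R1 − 1·R2.
R3 ← R3 − 1·R2.
R3 ← R3 / (-12/5).
R1 ← R1 + 2/5·R3.
R2 ← R2 − 7/5·R3.
Reading off the reduced rows gives a = 2, b = 10, c = 4.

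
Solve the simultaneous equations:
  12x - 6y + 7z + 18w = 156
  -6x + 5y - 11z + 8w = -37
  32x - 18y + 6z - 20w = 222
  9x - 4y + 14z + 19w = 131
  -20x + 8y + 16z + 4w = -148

x = 6, y = -5, z = 0, w = 3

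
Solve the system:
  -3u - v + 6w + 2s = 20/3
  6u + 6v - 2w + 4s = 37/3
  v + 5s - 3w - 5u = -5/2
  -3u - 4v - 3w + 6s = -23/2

Row-reduce the augmented matrix:
R1 ← R1 / (-3).
R2 ← R2 − 6·R1.
R3 ← R3 + 5·R1.
R4 ← R4 + 3·R1.
R2 ← R2 / (4).
R1 ← R1 − 1/3·R2.
R3 ← R3 − 8/3·R2.
R4 ← R4 + 3·R2.
R3 ← R3 / (-59/3).
R1 ← R1 + 17/6·R3.
R2 ← R2 − 5/2·R3.
R4 ← R4 + 3/2·R3.
R4 ← R4 / (1213/118).
R1 ← R1 + 95/118·R4.
R2 ← R2 − 181/118·R4.
R3 ← R3 − 11/59·R4.
Reading off the reduced rows gives u = 1/3, v = 2, w = 3/2, s = 1/3.

u = 1/3, v = 2, w = 3/2, s = 1/3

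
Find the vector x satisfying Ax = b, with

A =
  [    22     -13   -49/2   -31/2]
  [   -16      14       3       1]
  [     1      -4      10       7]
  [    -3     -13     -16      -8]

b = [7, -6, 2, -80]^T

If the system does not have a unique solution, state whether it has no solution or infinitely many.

no solution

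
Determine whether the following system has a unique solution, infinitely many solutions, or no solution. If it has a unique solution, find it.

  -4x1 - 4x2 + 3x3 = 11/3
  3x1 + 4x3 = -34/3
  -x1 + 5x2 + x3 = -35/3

x1 = -2/3, x2 = -2, x3 = -7/3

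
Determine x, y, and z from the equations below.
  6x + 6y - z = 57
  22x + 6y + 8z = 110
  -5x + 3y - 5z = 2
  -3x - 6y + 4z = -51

x = 5, y = 4, z = -3

Row-reduce the augmented matrix:
R1 ← R1 / (6).
R2 ← R2 − 22·R1.
R3 ← R3 + 5·R1.
R4 ← R4 + 3·R1.
R2 ← R2 / (-16).
R1 ← R1 − 1·R2.
R3 ← R3 − 8·R2.
R4 ← R4 + 3·R2.
Swap R3 and R4.
R3 ← R3 / (21/16).
R1 ← R1 − 9/16·R3.
R2 ← R2 + 35/48·R3.
R4 reduces to 0 = 0, so the extra equation is consistent.
Reading off the reduced rows gives x = 5, y = 4, z = -3.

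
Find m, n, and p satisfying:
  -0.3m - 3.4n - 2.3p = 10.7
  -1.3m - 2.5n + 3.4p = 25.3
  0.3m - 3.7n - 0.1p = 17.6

m = -2, n = -5, p = 3

Row-reduce the augmented matrix:
R1 ← R1 / (-3/10).
R2 ← R2 + 13/10·R1.
R3 ← R3 − 3/10·R1.
R2 ← R2 / (367/30).
R1 ← R1 − 34/3·R2.
R3 ← R3 + 71/10·R2.
R3 ← R3 / (19663/3670).
R1 ← R1 + 1731/367·R3.
R2 ← R2 − 401/367·R3.
Reading off the reduced rows gives m = -2, n = -5, p = 3.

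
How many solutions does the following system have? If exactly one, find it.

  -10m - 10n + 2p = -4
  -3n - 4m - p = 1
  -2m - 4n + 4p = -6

Row-reduce:
R1 ← R1 / (-10).
R2 ← R2 + 4·R1.
R3 ← R3 + 2·R1.
R1 ← R1 − 1·R2.
R3 ← R3 + 2·R2.
Rank is 2 with 3 unknowns, leaving p free.

infinitely many solutions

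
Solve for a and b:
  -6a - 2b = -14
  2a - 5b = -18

a = 1, b = 4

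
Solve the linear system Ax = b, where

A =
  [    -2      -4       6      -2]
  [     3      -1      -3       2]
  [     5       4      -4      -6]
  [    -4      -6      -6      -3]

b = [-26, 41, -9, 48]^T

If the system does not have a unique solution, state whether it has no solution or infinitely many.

Row-reduce the augmented matrix:
R1 ← R1 / (-2).
R2 ← R2 − 3·R1.
R3 ← R3 − 5·R1.
R4 ← R4 + 4·R1.
R2 ← R2 / (-7).
R1 ← R1 − 2·R2.
R3 ← R3 + 6·R2.
R4 ← R4 − 2·R2.
R3 ← R3 / (41/7).
R1 ← R1 + 9/7·R3.
R2 ← R2 + 6/7·R3.
R4 ← R4 + 114/7·R3.
R4 ← R4 / (-1127/41).
R1 ← R1 + 62/41·R4.
R2 ← R2 + 55/41·R4.
R3 ← R3 + 71/41·R4.
Reading off the reduced rows gives x_1 = 3, x_2 = -6, x_3 = -6, x_4 = 4.

x_1 = 3, x_2 = -6, x_3 = -6, x_4 = 4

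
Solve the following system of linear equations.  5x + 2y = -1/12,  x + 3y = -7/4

Row-reduce the augmented matrix:
R1 ← R1 / (5).
R2 ← R2 − 1·R1.
R2 ← R2 / (13/5).
R1 ← R1 − 2/5·R2.
Reading off the reduced rows gives x = 1/4, y = -2/3.

x = 1/4, y = -2/3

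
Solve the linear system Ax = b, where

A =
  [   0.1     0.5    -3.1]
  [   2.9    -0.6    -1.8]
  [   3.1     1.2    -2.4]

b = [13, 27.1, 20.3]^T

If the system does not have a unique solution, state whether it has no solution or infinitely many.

x_1 = 5, x_2 = -6, x_3 = -5

Row-reduce the augmented matrix:
R1 ← R1 / (1/10).
R2 ← R2 − 29/10·R1.
R3 ← R3 − 31/10·R1.
R2 ← R2 / (-151/10).
R1 ← R1 − 5·R2.
R3 ← R3 + 143/10·R2.
R3 ← R3 / (7752/755).
R1 ← R1 + 276/151·R3.
R2 ← R2 + 881/151·R3.
Reading off the reduced rows gives x_1 = 5, x_2 = -6, x_3 = -5.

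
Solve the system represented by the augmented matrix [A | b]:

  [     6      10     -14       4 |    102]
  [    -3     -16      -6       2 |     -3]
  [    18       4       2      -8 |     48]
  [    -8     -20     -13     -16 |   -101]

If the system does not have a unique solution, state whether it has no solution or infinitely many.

Row-reduce the augmented matrix:
R1 ← R1 / (6).
R2 ← R2 + 3·R1.
R3 ← R3 − 18·R1.
R4 ← R4 + 8·R1.
R2 ← R2 / (-11).
R1 ← R1 − 5/3·R2.
R3 ← R3 + 26·R2.
R4 ← R4 + 20/3·R2.
R3 ← R3 / (822/11).
R1 ← R1 + 142/33·R3.
R2 ← R2 − 13/11·R3.
R4 ← R4 + 785/33·R3.
R4 ← R4 / (-3078/137).
R1 ← R1 + 58/137·R4.
R2 ← R2 − 14/137·R4.
R3 ← R3 + 54/137·R4.
Reading off the reduced rows gives x_1 = 5, x_2 = 1, x_3 = -3, x_4 = 5.

x_1 = 5, x_2 = 1, x_3 = -3, x_4 = 5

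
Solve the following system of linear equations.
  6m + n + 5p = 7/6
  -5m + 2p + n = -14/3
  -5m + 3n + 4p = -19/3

Row-reduce the augmented matrix:
R1 ← R1 / (6).
R2 ← R2 + 5·R1.
R3 ← R3 + 5·R1.
R2 ← R2 / (11/6).
R1 ← R1 − 1/6·R2.
R3 ← R3 − 23/6·R2.
R3 ← R3 / (-52/11).
R1 ← R1 − 3/11·R3.
R2 ← R2 − 37/11·R3.
Reading off the reduced rows gives m = 2/3, n = -1/3, p = -1/2.

m = 2/3, n = -1/3, p = -1/2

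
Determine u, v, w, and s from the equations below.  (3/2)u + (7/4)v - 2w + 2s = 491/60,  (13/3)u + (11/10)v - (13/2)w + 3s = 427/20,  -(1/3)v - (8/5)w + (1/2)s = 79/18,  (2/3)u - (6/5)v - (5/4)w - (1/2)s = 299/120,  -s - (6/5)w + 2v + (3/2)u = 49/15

u = 2/5, v = 1/3, w = -5/2, s = 1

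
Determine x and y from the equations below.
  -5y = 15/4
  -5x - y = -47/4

From equation 2: y = 47/4 − 5·x.
Substitute into equation 1 and solve: x = 5/2.
Then y = -3/4.

x = 5/2, y = -3/4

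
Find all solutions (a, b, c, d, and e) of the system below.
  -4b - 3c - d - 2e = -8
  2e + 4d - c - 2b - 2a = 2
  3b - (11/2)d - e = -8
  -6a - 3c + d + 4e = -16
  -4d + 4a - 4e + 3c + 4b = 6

no solution

Row-reduce:
Swap R1 and R2.
R1 ← R1 / (-2).
R4 ← R4 + 6·R1.
R5 ← R5 − 4·R1.
R2 ← R2 / (-4).
R1 ← R1 − 1·R2.
R3 ← R3 − 3·R2.
R4 ← R4 − 6·R2.
R3 ← R3 / (-9/4).
R1 ← R1 + 1/4·R3.
R2 ← R2 − 3/4·R3.
R4 ← R4 + 9/2·R3.
R5 ← R5 − 1·R3.
Swap R4 and R5.
R4 ← R4 / (11/9).
R1 ← R1 + 14/9·R4.
R2 ← R2 + 11/6·R4.
R3 ← R3 − 25/9·R4.
Row 5 reduces to 0 = -6, a contradiction. The system is inconsistent.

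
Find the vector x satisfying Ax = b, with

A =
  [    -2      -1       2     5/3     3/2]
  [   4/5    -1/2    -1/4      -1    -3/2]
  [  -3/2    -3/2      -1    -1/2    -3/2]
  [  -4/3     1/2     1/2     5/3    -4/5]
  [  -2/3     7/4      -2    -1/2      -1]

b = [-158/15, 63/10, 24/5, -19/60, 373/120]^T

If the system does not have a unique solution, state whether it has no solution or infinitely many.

Row-reduce the augmented matrix:
R1 ← R1 / (-2).
R2 ← R2 − 4/5·R1.
R3 ← R3 + 3/2·R1.
R4 ← R4 + 4/3·R1.
R5 ← R5 + 2/3·R1.
R2 ← R2 / (-9/10).
R1 ← R1 − 1/2·R2.
R3 ← R3 + 3/4·R2.
R4 ← R4 − 7/6·R2.
R5 ← R5 − 25/12·R2.
R3 ← R3 / (-71/24).
R1 ← R1 + 25/36·R3.
R2 ← R2 + 11/18·R3.
R4 ← R4 + 13/108·R3.
R5 ← R5 + 301/216·R3.
R4 ← R4 / (703/3834).
R1 ← R1 + 430/639·R4.
R2 ← R2 − 431/639·R4.
R3 ← R3 − 106/213·R4.
R5 ← R5 + 8693/7668·R4.
R5 ← R5 / (-72306/3515).
R1 ← R1 + 16053/1406·R5.
R2 ← R2 − 42249/3515·R5.
R3 ← R3 − 29802/3515·R5.
R4 ← R4 + 110817/7030·R5.
Reading off the reduced rows gives x_1 = 5/2, x_2 = -3/2, x_3 = -13/5, x_4 = 8/5, x_5 = -3.

x_1 = 5/2, x_2 = -3/2, x_3 = -13/5, x_4 = 8/5, x_5 = -3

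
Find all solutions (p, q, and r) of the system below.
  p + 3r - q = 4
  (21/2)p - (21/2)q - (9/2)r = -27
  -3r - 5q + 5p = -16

no solution

Row-reduce:
R2 ← R2 − 21/2·R1.
R3 ← R3 − 5·R1.
R2 ← R2 / (-36).
R1 ← R1 − 3·R2.
R3 ← R3 + 18·R2.
Row 3 reduces to 0 = -3/2, a contradiction. The system is inconsistent.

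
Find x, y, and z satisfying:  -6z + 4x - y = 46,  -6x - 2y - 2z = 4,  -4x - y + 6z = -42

Row-reduce the augmented matrix:
R1 ← R1 / (4).
R2 ← R2 + 6·R1.
R3 ← R3 + 4·R1.
R2 ← R2 / (-7/2).
R1 ← R1 + 1/4·R2.
R3 ← R3 + 2·R2.
R3 ← R3 / (44/7).
R1 ← R1 + 5/7·R3.
R2 ← R2 − 22/7·R3.
Reading off the reduced rows gives x = 2, y = -2, z = -6.

x = 2, y = -2, z = -6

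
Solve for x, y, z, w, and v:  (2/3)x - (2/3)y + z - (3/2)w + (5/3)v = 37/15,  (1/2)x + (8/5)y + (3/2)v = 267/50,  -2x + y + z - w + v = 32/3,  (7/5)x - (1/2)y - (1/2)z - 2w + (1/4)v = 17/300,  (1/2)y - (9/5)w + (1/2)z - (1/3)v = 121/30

x = -12/5, y = 12/5, z = -1/3, w = -2, v = 9/5

Row-reduce the augmented matrix:
R1 ← R1 / (2/3).
R2 ← R2 − 1/2·R1.
R3 ← R3 + 2·R1.
R4 ← R4 − 7/5·R1.
R2 ← R2 / (21/10).
R1 ← R1 + 1·R2.
R3 ← R3 + 1·R2.
R4 ← R4 − 9/10·R2.
R5 ← R5 − 1/2·R2.
R3 ← R3 / (51/14).
R1 ← R1 − 8/7·R3.
R2 ← R2 + 5/14·R3.
R4 ← R4 + 319/140·R3.
R5 ← R5 − 19/28·R3.
R4 ← R4 / (-1243/510).
R1 ← R1 + 8/51·R4.
R2 ← R2 − 5/102·R4.
R3 ← R3 + 139/102·R4.
R5 ← R5 + 583/510·R4.
R5 ← R5 / (-11887/6780).
R1 ← R1 − 2495/3729·R5.
R2 ← R2 − 10865/14916·R5.
R3 ← R3 − 21133/14916·R5.
R4 ← R4 + 1439/7458·R5.
Reading off the reduced rows gives x = -12/5, y = 12/5, z = -1/3, w = -2, v = 9/5.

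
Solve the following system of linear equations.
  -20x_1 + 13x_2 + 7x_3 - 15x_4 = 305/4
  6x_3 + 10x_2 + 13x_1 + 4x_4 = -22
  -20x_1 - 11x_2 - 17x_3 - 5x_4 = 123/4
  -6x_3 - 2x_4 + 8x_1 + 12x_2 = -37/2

x_1 = -3, x_2 = 1, x_3 = 1, x_4 = 1/4

Row-reduce the augmented matrix:
R1 ← R1 / (-20).
R2 ← R2 − 13·R1.
R3 ← R3 + 20·R1.
R4 ← R4 − 8·R1.
R2 ← R2 / (369/20).
R1 ← R1 + 13/20·R2.
R3 ← R3 + 24·R2.
R4 ← R4 − 86/5·R2.
R3 ← R3 / (-1264/123).
R1 ← R1 − 8/369·R3.
R2 ← R2 − 211/369·R3.
R4 ← R4 + 4810/369·R3.
R4 ← R4 / (-5533/948).
R1 ← R1 − 131/237·R4.
R2 ← R2 + 325/1896·R4.
R3 ← R3 + 155/632·R4.
Reading off the reduced rows gives x_1 = -3, x_2 = 1, x_3 = 1, x_4 = 1/4.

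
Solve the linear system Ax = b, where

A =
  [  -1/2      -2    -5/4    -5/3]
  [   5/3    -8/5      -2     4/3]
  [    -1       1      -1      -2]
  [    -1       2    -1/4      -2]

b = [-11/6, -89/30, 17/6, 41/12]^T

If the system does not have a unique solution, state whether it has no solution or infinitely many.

Row-reduce the augmented matrix:
R1 ← R1 / (-1/2).
R2 ← R2 − 5/3·R1.
R3 ← R3 + 1·R1.
R4 ← R4 + 1·R1.
R2 ← R2 / (-124/15).
R1 ← R1 − 4·R2.
R3 ← R3 − 5·R2.
R4 ← R4 − 6·R2.
R3 ← R3 / (-553/248).
R1 ← R1 + 15/31·R3.
R2 ← R2 − 185/248·R3.
R4 ← R4 + 69/31·R3.
R4 ← R4 / (-851/1659).
R1 ← R1 − 860/553·R4.
R2 ← R2 − 170/1659·R4.
R3 ← R3 − 908/1659·R4.
Reading off the reduced rows gives x_1 = -5/2, x_2 = 4/3, x_3 = -1, x_4 = 1.

x_1 = -5/2, x_2 = 4/3, x_3 = -1, x_4 = 1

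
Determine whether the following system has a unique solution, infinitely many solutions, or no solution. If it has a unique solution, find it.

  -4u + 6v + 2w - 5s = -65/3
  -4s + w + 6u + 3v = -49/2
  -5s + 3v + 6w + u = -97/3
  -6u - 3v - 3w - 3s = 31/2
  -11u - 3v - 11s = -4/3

u = -4/3, v = -2, w = -5/2, s = 2

Row-reduce the augmented matrix:
R1 ← R1 / (-4).
R2 ← R2 − 6·R1.
R3 ← R3 − 1·R1.
R4 ← R4 + 6·R1.
R5 ← R5 + 11·R1.
R2 ← R2 / (12).
R1 ← R1 + 3/2·R2.
R3 ← R3 − 9/2·R2.
R4 ← R4 + 12·R2.
R5 ← R5 + 39/2·R2.
R3 ← R3 / (5).
R2 ← R2 − 1/3·R3.
R4 ← R4 + 2·R3.
R5 ← R5 − 1·R3.
R4 ← R4 / (-311/40).
R1 ← R1 + 3/16·R4.
R2 ← R2 + 199/240·R4.
R3 ← R3 + 31/80·R4.
R5 ← R5 + 311/20·R4.
R5 reduces to 0 = 0, so the extra equation is consistent.
Reading off the reduced rows gives u = -4/3, v = -2, w = -5/2, s = 2.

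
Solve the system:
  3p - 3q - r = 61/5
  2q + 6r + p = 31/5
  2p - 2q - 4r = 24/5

p = 3, q = -7/5, r = 1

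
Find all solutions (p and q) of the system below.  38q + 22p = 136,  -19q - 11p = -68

Row-reduce:
R1 ← R1 / (22).
R2 ← R2 + 11·R1.
Rank is 1 with 2 unknowns, leaving q free.

infinitely many solutions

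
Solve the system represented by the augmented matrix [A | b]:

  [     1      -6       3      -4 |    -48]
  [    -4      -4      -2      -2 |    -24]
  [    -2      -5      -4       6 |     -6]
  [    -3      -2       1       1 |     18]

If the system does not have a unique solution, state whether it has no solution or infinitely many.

x_1 = -6, x_2 = 6, x_3 = 6, x_4 = 6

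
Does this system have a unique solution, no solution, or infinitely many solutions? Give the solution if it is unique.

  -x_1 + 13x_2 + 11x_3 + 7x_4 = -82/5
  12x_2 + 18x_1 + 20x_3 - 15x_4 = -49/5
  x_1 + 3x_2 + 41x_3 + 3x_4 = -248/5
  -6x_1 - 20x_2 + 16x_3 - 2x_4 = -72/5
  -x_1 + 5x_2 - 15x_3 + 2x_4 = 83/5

Row-reduce the augmented matrix:
R1 ← R1 / (-1).
R2 ← R2 − 18·R1.
R3 ← R3 − 1·R1.
R4 ← R4 + 6·R1.
R5 ← R5 + 1·R1.
R2 ← R2 / (246).
R1 ← R1 + 13·R2.
R3 ← R3 − 16·R2.
R4 ← R4 + 98·R2.
R5 ← R5 + 8·R2.
R3 ← R3 / (4652/123).
R1 ← R1 − 64/123·R3.
R2 ← R2 − 109/123·R3.
R4 ← R4 − 4532/123·R3.
R5 ← R5 + 2326/123·R3.
R4 ← R4 / (-2895/1163).
R1 ← R1 + 2727/2326·R4.
R2 ← R2 − 449/1163·R4.
R3 ← R3 − 171/2326·R4.
R5 reduces to 0 = 0, so the extra equation is consistent.
Reading off the reduced rows gives x_1 = -13/5, x_2 = 1, x_3 = -1, x_4 = -3.

x_1 = -13/5, x_2 = 1, x_3 = -1, x_4 = -3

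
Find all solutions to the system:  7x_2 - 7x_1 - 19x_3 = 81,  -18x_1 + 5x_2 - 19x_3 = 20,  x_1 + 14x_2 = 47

x_1 = 5, x_2 = 3, x_3 = -5

Row-reduce the augmented matrix:
R1 ← R1 / (-7).
R2 ← R2 + 18·R1.
R3 ← R3 − 1·R1.
R2 ← R2 / (-13).
R1 ← R1 + 1·R2.
R3 ← R3 − 15·R2.
R3 ← R3 / (2888/91).
R1 ← R1 − 38/91·R3.
R2 ← R2 + 209/91·R3.
Reading off the reduced rows gives x_1 = 5, x_2 = 3, x_3 = -5.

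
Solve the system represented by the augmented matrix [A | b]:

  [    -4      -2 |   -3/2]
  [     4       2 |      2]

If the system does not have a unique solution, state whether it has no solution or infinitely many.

Row-reduce:
R1 ← R1 / (-4).
R2 ← R2 − 4·R1.
Row 2 reduces to 0 = 1/2, a contradiction. The system is inconsistent.

no solution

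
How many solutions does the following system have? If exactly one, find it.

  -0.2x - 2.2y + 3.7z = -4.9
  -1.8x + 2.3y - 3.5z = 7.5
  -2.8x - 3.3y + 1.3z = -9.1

Row-reduce the augmented matrix:
R1 ← R1 / (-1/5).
R2 ← R2 + 9/5·R1.
R3 ← R3 + 14/5·R1.
R2 ← R2 / (221/10).
R1 ← R1 − 11·R2.
R3 ← R3 − 55/2·R2.
R3 ← R3 / (-2081/442).
R1 ← R1 + 81/442·R3.
R2 ← R2 + 368/221·R3.
Reading off the reduced rows gives x = -1, y = 4, z = 1.

x = -1, y = 4, z = 1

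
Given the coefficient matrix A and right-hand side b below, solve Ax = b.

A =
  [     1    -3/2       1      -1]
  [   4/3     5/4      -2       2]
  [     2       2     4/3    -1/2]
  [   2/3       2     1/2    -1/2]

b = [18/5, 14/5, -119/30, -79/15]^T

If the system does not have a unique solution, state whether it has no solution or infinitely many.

x_1 = 8/5, x_2 = -8/3, x_3 = -1, x_4 = 1

Row-reduce the augmented matrix:
R2 ← R2 − 4/3·R1.
R3 ← R3 − 2·R1.
R4 ← R4 − 2/3·R1.
R2 ← R2 / (13/4).
R1 ← R1 + 3/2·R2.
R3 ← R3 − 5·R2.
R4 ← R4 − 3·R2.
R3 ← R3 / (58/13).
R1 ← R1 + 7/13·R3.
R2 ← R2 + 40/39·R3.
R4 ← R4 − 227/78·R3.
R4 ← R4 / (-1135/2088).
R1 ← R1 − 35/348·R4.
R2 ← R2 − 50/261·R4.
R3 ← R3 + 283/348·R4.
Reading off the reduced rows gives x_1 = 8/5, x_2 = -8/3, x_3 = -1, x_4 = 1.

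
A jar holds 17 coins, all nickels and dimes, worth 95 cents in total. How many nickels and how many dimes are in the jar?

Let n = nickels, d = dimes.
  n + d = 17
  10d + 5n = 95
Row-reduce the augmented matrix:
R2 ← R2 − 5·R1.
R2 ← R2 / (5).
R1 ← R1 − 1·R2.
Reading off the reduced rows gives n = 15, d = 2.

nickels: 15, dimes: 2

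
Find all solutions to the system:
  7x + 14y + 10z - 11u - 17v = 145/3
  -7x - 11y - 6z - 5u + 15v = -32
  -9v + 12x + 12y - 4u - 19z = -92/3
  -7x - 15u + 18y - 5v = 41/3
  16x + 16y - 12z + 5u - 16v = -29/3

x = -2/3, y = -1/3, z = 2, u = -1/3, v = -2

Row-reduce the augmented matrix:
R1 ← R1 / (7).
R2 ← R2 + 7·R1.
R3 ← R3 − 12·R1.
R4 ← R4 + 7·R1.
R5 ← R5 − 16·R1.
R2 ← R2 / (3).
R1 ← R1 − 2·R2.
R3 ← R3 + 12·R2.
R4 ← R4 − 32·R2.
R5 ← R5 + 16·R2.
R3 ← R3 / (-141/7).
R1 ← R1 + 26/21·R3.
R2 ← R2 − 4/3·R3.
R4 ← R4 + 98/3·R3.
R5 ← R5 + 284/21·R3.
R4 ← R4 / (94906/423).
R1 ← R1 − 5125/423·R4.
R2 ← R2 + 3632/423·R4.
R3 ← R3 − 344/141·R4.
R5 ← R5 + 9389/423·R4.
R5 ← R5 / (96030/47453).
R1 ← R1 + 35219/47453·R5.
R2 ← R2 + 30466/47453·R5.
R3 ← R3 + 18101/47453·R5.
R4 ← R4 + 4306/47453·R5.
Reading off the reduced rows gives x = -2/3, y = -1/3, z = 2, u = -1/3, v = -2.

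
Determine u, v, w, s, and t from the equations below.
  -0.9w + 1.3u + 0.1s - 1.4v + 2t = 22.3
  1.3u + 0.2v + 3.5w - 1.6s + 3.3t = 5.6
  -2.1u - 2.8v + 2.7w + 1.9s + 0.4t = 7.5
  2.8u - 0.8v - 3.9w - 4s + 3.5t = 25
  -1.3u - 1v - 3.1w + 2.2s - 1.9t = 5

Row-reduce the augmented matrix:
R1 ← R1 / (13/10).
R2 ← R2 − 13/10·R1.
R3 ← R3 + 21/10·R1.
R4 ← R4 − 14/5·R1.
R5 ← R5 + 13/10·R1.
R2 ← R2 / (8/5).
R1 ← R1 + 14/13·R2.
R3 ← R3 + 329/65·R2.
R4 ← R4 − 144/65·R2.
R5 ← R5 + 12/5·R2.
R3 ← R3 / (3943/260).
R1 ← R1 − 59/26·R3.
R2 ← R2 − 11/4·R3.
R4 ← R4 + 1047/130·R3.
R5 ← R5 − 13/5·R3.
R4 ← R4 / (-571379/157720).
R1 ← R1 + 9007/15772·R4.
R2 ← R2 + 7273/15772·R4.
R3 ← R3 + 3449/15772·R4.
R5 ← R5 − 12561/39430·R4.
R5 ← R5 / (2441984/2856895).
R1 ← R1 − 581466/571379·R5.
R2 ← R2 + 447461/571379·R5.
R3 ← R3 − 239849/571379·R5.
R4 ← R4 + 237291/571379·R5.
Reading off the reduced rows gives u = 4, v = -5, w = -2, s = 3, t = 4.

u = 4, v = -5, w = -2, s = 3, t = 4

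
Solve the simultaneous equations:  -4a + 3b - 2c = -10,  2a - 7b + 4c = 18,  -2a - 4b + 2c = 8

infinitely many solutions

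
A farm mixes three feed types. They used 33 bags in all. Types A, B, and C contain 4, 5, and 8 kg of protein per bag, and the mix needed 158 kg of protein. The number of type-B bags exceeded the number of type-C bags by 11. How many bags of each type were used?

type-A bags: 16, type-B bags: 14, type-C bags: 3

Let a = type-A bags, b = type-B bags, c = type-C bags.
  a + b + c = 33
  4a + 8c + 5b = 158
  b - c = 11
Row-reduce the augmented matrix:
R2 ← R2 − 4·R1.
R1 ← R1 − 1·R2.
R3 ← R3 − 1·R2.
R3 ← R3 / (-5).
R1 ← R1 + 3·R3.
R2 ← R2 − 4·R3.
Reading off the reduced rows gives a = 16, b = 14, c = 3.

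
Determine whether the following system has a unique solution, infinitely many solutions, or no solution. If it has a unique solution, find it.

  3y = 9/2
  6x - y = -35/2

x = -8/3, y = 3/2

Row-reduce the augmented matrix:
Swap R1 and R2.
R1 ← R1 / (6).
R2 ← R2 / (3).
R1 ← R1 + 1/6·R2.
Reading off the reduced rows gives x = -8/3, y = 3/2.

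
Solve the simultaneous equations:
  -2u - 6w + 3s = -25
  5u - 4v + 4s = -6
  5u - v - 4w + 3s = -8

infinitely many solutions

Row-reduce:
R1 ← R1 / (-2).
R2 ← R2 − 5·R1.
R3 ← R3 − 5·R1.
R2 ← R2 / (-4).
R3 ← R3 + 1·R2.
R3 ← R3 / (-61/4).
R1 ← R1 − 3·R3.
R2 ← R2 − 15/4·R3.
Rank is 3 with 4 unknowns, leaving s free.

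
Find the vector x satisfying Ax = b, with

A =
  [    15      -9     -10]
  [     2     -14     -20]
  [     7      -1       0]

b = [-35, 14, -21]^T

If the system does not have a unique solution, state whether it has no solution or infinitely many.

infinitely many solutions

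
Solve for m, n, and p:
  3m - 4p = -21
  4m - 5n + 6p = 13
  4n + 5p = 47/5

Row-reduce the augmented matrix:
R1 ← R1 / (3).
R2 ← R2 − 4·R1.
R2 ← R2 / (-5).
R3 ← R3 − 4·R2.
R3 ← R3 / (211/15).
R1 ← R1 + 4/3·R3.
R2 ← R2 + 34/15·R3.
Reading off the reduced rows gives m = -3, n = -7/5, p = 3.

m = -3, n = -7/5, p = 3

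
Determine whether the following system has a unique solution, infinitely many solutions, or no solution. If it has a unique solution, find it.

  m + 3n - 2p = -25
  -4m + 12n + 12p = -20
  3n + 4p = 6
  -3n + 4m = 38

m = 5, n = -6, p = 6

Row-reduce the augmented matrix:
R2 ← R2 + 4·R1.
R4 ← R4 − 4·R1.
R2 ← R2 / (24).
R1 ← R1 − 3·R2.
R3 ← R3 − 3·R2.
R4 ← R4 + 15·R2.
R3 ← R3 / (7/2).
R1 ← R1 + 5/2·R3.
R2 ← R2 − 1/6·R3.
R4 ← R4 − 21/2·R3.
R4 reduces to 0 = 0, so the extra equation is consistent.
Reading off the reduced rows gives m = 5, n = -6, p = 6.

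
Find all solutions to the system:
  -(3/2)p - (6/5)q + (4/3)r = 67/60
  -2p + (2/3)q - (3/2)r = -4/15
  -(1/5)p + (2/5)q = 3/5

p = -1/2, q = 5/4, r = 7/5

Row-reduce the augmented matrix:
R1 ← R1 / (-3/2).
R2 ← R2 + 2·R1.
R3 ← R3 + 1/5·R1.
R2 ← R2 / (34/15).
R1 ← R1 − 4/5·R2.
R3 ← R3 − 14/25·R2.
R3 ← R3 / (967/1530).
R1 ← R1 − 41/153·R3.
R2 ← R2 + 295/204·R3.
Reading off the reduced rows gives p = -1/2, q = 5/4, r = 7/5.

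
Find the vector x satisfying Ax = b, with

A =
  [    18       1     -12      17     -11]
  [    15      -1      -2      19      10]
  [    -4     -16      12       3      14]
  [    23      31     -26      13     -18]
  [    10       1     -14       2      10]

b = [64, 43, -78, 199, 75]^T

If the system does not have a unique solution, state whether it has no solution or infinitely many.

infinitely many solutions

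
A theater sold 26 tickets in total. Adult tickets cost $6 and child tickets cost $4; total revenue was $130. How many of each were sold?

Let a = adult tickets, c = child tickets.
  c + a = 26
  6a + 4c = 130
From equation 1: a = 26 − c.
Substitute into equation 2 and solve: c = 13.
Then a = 13.

adult tickets: 13, child tickets: 13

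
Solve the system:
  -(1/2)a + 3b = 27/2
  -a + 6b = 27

Row-reduce:
R1 ← R1 / (-1/2).
R2 ← R2 + 1·R1.
Rank is 1 with 2 unknowns, leaving b free.

infinitely many solutions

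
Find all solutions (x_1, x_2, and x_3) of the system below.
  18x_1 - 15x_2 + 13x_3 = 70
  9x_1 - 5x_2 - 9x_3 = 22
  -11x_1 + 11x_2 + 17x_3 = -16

x_1 = 4, x_2 = 1, x_3 = 1

Row-reduce the augmented matrix:
R1 ← R1 / (18).
R2 ← R2 − 9·R1.
R3 ← R3 + 11·R1.
R2 ← R2 / (5/2).
R1 ← R1 + 5/6·R2.
R3 ← R3 − 11/6·R2.
R3 ← R3 / (1634/45).
R1 ← R1 + 40/9·R3.
R2 ← R2 + 31/5·R3.
Reading off the reduced rows gives x_1 = 4, x_2 = 1, x_3 = 1.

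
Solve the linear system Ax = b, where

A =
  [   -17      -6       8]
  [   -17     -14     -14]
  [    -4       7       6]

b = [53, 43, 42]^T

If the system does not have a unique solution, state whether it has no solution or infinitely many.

x_1 = -5, x_2 = 4, x_3 = -1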